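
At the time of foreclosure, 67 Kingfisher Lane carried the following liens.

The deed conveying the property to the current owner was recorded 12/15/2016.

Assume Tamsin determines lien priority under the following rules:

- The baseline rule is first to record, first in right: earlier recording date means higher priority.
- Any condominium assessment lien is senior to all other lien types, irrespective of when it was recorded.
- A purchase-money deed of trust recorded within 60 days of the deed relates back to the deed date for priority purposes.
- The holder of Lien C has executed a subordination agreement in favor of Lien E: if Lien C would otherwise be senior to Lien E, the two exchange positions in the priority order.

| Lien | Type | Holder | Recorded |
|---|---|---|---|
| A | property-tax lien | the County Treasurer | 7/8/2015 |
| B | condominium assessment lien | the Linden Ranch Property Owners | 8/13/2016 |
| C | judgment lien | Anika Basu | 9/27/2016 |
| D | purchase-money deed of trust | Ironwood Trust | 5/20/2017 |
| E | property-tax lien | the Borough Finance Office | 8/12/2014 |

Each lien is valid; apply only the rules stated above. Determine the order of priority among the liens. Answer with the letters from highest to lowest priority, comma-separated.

B, E, A, C, D

Effective dates after the stated exceptions: D was recorded 156 days after the deed — beyond 60 days — so no relation-back applies.
B is a condominium assessment lien, so it outranks all other liens regardless of date.
Among the remaining liens, by effective date: E (8/12/2014), A (7/8/2015), C (9/27/2016), D (5/20/2017).
C already ranks below E; the subordination has no effect.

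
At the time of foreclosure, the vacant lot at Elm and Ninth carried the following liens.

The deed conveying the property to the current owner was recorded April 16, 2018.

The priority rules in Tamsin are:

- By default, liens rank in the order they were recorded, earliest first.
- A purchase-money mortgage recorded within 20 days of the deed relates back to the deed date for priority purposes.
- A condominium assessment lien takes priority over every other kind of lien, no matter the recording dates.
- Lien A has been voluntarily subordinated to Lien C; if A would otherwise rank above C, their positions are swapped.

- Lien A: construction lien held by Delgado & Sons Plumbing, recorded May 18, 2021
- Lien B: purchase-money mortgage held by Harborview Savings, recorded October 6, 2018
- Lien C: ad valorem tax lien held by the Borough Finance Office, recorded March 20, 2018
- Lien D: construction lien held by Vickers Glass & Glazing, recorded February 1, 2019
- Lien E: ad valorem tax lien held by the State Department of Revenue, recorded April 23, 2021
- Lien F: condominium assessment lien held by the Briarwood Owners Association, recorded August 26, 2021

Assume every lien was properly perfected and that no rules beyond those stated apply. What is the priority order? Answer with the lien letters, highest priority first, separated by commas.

F, C, B, D, E, A

Effective dates: B was recorded 173 days after the deed, outside the 20-day window, so it keeps its recording date.
As a condominium assessment lien, F is senior to every other lien.
Remaining liens by effective date: C (March 20, 2018), B (October 6, 2018), D (February 1, 2019), E (April 23, 2021), A (May 18, 2021).
A is already junior to C, so the subordination agreement changes nothing.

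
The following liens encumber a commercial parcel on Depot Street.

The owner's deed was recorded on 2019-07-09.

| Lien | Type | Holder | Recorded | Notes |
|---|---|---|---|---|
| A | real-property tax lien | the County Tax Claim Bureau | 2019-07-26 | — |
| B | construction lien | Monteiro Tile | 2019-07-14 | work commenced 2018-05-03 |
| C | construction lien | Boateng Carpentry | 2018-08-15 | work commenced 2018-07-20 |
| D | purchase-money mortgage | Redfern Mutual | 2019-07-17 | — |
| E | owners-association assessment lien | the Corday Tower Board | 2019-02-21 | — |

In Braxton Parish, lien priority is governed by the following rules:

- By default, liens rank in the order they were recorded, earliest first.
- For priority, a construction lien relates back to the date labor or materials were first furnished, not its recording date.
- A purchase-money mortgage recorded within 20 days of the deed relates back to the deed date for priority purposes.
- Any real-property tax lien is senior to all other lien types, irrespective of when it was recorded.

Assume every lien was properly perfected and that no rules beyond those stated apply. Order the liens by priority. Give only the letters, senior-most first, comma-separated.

First, effective dates: B relates back to 2018-05-03 (work commenced); C's effective date is 2018-07-20, when work began; D was recorded within the 20-day window, so its effective date is the deed date 2019-07-09.
A is a real-property tax lien and takes priority over every other lien.
Among the remaining liens, by effective date: B (2018-05-03), C (2018-07-20), E (2019-02-21), D (2019-07-09).

A, B, C, E, D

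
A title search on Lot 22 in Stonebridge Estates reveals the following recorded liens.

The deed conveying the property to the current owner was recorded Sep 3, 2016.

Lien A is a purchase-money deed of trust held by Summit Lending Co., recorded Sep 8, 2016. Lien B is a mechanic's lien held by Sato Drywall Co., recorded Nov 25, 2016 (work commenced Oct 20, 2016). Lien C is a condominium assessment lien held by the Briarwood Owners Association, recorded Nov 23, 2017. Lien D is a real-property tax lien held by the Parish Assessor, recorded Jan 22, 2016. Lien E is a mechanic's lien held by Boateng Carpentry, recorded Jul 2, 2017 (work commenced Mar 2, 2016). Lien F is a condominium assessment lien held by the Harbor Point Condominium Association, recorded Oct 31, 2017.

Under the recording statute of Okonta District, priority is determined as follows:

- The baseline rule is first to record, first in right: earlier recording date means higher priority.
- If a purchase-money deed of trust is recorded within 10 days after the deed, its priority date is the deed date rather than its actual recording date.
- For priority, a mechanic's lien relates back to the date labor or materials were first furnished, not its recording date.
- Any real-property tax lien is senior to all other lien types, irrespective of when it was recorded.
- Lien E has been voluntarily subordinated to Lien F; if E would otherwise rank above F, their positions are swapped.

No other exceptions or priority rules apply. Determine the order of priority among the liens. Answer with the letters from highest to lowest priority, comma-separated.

First, effective dates: A relates back to the deed date Sep 3, 2016; B is treated as recorded Oct 20, 2016, the work-commencement date; E's effective date is Mar 2, 2016, when work began.
D is a real-property tax lien and takes priority over every other lien.
Ordering the rest by effective date: E (Mar 2, 2016), A (Sep 3, 2016), B (Oct 20, 2016), F (Oct 31, 2017), C (Nov 23, 2017).
E is senior to F before the subordination, so the two trade places.

D, F, A, B, E, C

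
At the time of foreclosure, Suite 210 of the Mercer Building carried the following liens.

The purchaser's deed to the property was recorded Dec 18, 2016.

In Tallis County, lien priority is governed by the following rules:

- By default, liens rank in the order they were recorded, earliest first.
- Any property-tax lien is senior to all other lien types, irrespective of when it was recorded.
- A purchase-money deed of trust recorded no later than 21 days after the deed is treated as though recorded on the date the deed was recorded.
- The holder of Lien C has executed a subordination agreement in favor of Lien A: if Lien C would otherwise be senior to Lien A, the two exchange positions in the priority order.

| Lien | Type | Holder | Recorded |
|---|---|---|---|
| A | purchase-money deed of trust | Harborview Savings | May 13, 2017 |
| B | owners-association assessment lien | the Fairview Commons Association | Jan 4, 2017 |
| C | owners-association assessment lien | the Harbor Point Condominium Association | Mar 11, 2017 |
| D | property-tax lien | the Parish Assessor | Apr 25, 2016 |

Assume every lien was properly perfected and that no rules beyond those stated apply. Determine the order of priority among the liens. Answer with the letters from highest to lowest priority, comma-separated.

Effective dates after the stated exceptions: A was recorded 146 days after the deed — beyond 21 days — so no relation-back applies.
As a property-tax lien, D is senior to every other lien.
Ordering the rest by effective date: B (Jan 4, 2017), C (Mar 11, 2017), A (May 13, 2017).
C is senior to A before the subordination, so the two trade places.

D, B, A, C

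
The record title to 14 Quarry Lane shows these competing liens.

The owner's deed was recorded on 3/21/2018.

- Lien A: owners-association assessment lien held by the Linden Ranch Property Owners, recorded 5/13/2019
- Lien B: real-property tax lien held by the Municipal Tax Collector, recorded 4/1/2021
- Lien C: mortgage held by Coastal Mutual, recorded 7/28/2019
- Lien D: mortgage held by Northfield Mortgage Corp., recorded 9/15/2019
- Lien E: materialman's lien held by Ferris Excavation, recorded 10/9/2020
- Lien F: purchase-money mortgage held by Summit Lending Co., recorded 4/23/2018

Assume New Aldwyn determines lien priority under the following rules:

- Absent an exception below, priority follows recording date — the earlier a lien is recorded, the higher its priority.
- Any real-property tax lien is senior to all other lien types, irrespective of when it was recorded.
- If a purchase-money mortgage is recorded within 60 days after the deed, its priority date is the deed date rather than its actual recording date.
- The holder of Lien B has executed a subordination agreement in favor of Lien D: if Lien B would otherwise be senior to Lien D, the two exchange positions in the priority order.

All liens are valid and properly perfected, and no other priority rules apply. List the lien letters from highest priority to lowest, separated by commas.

Effective dates: F's effective date is the deed date, 3/21/2018.
B, as a real-property tax lien, has superpriority and ranks first.
Among the remaining liens, by effective date: F (3/21/2018), A (5/13/2019), C (7/28/2019), D (9/15/2019), E (10/9/2020).
The subordination applies — B was senior to D — so B and D swap.

D, F, A, C, B, E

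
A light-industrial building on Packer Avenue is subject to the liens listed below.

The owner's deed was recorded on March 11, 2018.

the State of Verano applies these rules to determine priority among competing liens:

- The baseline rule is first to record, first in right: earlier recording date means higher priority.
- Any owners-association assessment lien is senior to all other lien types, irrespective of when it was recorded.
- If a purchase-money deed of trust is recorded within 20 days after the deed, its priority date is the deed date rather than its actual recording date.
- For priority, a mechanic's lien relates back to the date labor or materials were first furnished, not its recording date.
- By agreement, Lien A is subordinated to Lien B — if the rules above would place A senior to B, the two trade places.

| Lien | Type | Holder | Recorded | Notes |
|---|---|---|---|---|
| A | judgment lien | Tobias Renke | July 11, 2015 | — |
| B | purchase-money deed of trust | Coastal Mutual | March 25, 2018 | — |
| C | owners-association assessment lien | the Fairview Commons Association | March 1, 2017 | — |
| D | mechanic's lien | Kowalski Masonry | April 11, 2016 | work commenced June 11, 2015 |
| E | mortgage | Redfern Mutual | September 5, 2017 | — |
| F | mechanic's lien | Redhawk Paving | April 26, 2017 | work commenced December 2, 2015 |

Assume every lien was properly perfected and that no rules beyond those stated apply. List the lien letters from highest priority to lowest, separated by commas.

C, D, B, F, E, A

Effective dates after the stated exceptions: B was recorded within the 20-day window, so its effective date is the deed date March 11, 2018; D's effective date is June 11, 2015, when work began; F is treated as recorded December 2, 2015, the work-commencement date.
As an owners-association assessment lien, C is senior to every other lien.
Ordering the rest by effective date: D (June 11, 2015), A (July 11, 2015), F (December 2, 2015), E (September 5, 2017), B (March 11, 2018).
Because A would otherwise rank above B, the subordination swaps them.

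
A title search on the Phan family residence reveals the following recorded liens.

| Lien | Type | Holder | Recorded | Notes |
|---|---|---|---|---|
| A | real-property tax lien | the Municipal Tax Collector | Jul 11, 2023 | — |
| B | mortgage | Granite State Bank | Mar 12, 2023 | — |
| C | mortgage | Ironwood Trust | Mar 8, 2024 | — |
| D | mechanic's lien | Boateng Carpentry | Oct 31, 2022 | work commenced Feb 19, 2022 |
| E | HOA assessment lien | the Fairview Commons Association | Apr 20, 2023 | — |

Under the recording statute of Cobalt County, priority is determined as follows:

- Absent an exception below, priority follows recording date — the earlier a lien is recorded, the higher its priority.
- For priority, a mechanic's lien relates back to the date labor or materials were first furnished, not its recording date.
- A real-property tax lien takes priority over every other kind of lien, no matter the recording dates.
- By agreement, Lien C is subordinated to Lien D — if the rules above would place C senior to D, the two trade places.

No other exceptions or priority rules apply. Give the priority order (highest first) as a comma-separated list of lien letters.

A, D, B, E, C

Effective dates: D is treated as recorded Feb 19, 2022, the work-commencement date.
A is a real-property tax lien, so it outranks all other liens regardless of date.
Remaining liens by effective date: D (Feb 19, 2022), B (Mar 12, 2023), E (Apr 20, 2023), C (Mar 8, 2024).
C is already junior to D, so the subordination agreement changes nothing.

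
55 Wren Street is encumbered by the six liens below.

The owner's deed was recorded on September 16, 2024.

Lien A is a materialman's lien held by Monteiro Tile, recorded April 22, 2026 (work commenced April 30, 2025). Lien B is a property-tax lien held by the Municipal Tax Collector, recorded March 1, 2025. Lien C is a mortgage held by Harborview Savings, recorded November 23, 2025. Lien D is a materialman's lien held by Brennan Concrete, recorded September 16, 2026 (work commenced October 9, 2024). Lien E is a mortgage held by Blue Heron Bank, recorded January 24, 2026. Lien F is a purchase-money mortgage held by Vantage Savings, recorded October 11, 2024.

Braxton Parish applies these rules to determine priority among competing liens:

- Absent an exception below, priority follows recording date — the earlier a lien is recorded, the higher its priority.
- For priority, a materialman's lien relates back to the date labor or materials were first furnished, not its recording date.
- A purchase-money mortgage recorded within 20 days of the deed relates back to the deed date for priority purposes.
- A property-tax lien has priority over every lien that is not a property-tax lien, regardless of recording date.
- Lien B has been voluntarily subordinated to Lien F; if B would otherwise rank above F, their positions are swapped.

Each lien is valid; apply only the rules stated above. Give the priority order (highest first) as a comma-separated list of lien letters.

F, D, B, A, C, E

Adjusting effective dates: A is treated as recorded April 30, 2025, the work-commencement date; D is treated as recorded October 9, 2024, the work-commencement date; F missed the 20-day window (25 days after the deed), so its recording date stands.
B, as a property-tax lien, has superpriority and ranks first.
Among the remaining liens, by effective date: D (October 9, 2024), F (October 11, 2024), A (April 30, 2025), C (November 23, 2025), E (January 24, 2026).
B would otherwise be senior to F, so under the subordination agreement B and F exchange positions.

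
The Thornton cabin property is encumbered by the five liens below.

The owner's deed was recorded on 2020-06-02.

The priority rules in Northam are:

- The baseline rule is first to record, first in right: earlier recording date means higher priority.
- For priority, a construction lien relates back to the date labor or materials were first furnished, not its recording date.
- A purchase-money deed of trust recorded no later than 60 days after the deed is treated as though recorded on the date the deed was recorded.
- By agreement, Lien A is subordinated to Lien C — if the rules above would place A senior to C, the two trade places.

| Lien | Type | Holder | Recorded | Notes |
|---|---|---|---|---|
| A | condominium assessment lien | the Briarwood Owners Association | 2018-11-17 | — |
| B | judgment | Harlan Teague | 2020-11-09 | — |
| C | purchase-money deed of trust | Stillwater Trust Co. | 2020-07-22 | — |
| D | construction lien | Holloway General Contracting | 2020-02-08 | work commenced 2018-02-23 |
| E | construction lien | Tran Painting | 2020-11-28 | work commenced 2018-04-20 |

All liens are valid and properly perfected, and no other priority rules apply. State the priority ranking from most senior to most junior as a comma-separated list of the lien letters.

D, E, C, A, B

Effective dates after the stated exceptions: C's effective date is the deed date, 2020-06-02; D is treated as recorded 2018-02-23, the work-commencement date; E is treated as recorded 2018-04-20, the work-commencement date.
Sorted by effective date: D (2018-02-23), E (2018-04-20), A (2018-11-17), C (2020-06-02), B (2020-11-09).
The subordination applies — A was senior to C — so A and C swap.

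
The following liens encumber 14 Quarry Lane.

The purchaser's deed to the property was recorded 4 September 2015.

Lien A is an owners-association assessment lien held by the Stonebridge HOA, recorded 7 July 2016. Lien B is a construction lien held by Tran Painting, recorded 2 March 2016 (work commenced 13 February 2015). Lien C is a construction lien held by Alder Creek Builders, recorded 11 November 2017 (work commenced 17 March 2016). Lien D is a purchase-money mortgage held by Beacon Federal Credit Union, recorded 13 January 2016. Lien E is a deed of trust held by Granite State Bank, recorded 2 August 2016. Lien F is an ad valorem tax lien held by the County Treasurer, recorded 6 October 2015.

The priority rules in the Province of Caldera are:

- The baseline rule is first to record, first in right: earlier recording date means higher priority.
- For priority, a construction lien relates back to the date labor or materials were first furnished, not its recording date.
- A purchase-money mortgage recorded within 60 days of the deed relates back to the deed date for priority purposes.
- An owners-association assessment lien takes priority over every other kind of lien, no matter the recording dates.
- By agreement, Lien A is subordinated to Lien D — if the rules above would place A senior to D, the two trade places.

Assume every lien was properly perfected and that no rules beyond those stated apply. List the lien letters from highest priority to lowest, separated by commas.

D, B, F, A, C, E

Adjusting effective dates: B relates back to 13 February 2015 (work commenced); C is treated as recorded 17 March 2016, the work-commencement date; D missed the 60-day window (131 days after the deed), so its recording date stands.
A is an owners-association assessment lien and takes priority over every other lien.
The other liens, earliest effective date first: B (13 February 2015), F (6 October 2015), D (13 January 2016), C (17 March 2016), E (2 August 2016).
A is senior to D before the subordination, so the two trade places.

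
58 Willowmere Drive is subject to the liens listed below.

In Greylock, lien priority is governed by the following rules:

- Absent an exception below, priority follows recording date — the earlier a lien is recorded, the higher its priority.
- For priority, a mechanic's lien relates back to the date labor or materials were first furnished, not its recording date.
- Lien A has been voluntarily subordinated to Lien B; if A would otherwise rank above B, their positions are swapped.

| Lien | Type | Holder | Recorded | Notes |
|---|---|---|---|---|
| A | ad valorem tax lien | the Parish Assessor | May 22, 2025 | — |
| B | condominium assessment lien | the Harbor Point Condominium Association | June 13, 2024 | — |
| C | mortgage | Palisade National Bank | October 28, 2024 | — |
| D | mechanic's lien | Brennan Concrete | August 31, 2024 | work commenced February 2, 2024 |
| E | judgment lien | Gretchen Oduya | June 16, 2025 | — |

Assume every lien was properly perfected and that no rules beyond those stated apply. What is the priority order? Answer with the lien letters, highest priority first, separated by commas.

Effective dates: D relates back to February 2, 2024 (work commenced).
Sorted by effective date: D (February 2, 2024), B (June 13, 2024), C (October 28, 2024), A (May 22, 2025), E (June 16, 2025).
Since A is not senior to B, the subordination leaves the order unchanged.

D, B, C, A, E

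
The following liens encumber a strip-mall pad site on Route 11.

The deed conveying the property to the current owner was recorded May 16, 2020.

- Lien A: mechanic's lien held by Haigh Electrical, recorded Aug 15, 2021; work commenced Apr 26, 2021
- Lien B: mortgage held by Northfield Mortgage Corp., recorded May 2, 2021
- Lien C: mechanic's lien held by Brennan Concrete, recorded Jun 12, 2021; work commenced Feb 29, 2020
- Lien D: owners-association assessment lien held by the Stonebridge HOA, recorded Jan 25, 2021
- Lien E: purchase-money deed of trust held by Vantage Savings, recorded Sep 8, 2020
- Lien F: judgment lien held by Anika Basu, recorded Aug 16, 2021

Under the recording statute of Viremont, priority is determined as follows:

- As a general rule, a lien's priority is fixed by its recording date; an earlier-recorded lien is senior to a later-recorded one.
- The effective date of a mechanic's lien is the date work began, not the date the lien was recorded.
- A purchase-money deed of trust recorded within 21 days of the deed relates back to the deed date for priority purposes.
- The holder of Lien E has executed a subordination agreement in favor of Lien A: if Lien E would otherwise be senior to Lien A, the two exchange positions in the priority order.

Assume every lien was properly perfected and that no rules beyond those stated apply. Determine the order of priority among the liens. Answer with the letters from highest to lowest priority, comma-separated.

C, A, D, E, B, F

Effective dates: A is treated as recorded Apr 26, 2021, the work-commencement date; C's effective date is Feb 29, 2020, when work began; E was recorded 115 days after the deed — beyond 21 days — so no relation-back applies.
By effective date: C (Feb 29, 2020), E (Sep 8, 2020), D (Jan 25, 2021), A (Apr 26, 2021), B (May 2, 2021), F (Aug 16, 2021).
Because E would otherwise rank above A, the subordination swaps them.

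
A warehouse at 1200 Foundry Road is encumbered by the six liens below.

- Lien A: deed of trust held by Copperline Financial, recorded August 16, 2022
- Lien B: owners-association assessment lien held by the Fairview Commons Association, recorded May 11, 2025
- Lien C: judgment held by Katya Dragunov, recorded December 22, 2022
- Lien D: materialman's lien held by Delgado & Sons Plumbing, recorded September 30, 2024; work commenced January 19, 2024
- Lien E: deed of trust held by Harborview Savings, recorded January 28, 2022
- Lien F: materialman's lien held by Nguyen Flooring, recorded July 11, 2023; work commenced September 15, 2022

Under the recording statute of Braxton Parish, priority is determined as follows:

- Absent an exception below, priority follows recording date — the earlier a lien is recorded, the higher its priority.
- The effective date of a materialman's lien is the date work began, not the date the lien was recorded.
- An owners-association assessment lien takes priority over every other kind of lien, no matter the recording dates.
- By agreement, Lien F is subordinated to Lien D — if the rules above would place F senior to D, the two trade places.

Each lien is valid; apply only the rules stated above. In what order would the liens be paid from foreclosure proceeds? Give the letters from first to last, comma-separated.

Effective dates: D's effective date is January 19, 2024, when work began; F is treated as recorded September 15, 2022, the work-commencement date.
B is an owners-association assessment lien, so it outranks all other liens regardless of date.
Among the remaining liens, by effective date: E (January 28, 2022), A (August 16, 2022), F (September 15, 2022), C (December 22, 2022), D (January 19, 2024).
Because F would otherwise rank above D, the subordination swaps them.

B, E, A, D, C, F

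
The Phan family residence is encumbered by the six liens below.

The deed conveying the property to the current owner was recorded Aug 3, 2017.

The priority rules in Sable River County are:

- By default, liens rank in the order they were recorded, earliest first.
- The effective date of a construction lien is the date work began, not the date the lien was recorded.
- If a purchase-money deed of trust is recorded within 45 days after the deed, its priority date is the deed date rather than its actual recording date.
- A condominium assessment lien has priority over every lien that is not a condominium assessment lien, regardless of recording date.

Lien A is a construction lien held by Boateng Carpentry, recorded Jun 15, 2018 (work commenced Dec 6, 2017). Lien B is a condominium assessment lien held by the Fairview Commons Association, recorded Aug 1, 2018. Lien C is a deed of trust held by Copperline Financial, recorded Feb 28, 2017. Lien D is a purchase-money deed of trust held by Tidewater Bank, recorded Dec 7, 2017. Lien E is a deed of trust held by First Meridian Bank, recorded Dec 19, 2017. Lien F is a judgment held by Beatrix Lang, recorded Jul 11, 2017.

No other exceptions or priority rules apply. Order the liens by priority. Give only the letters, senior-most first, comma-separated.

Effective dates after the stated exceptions: A relates back to Dec 6, 2017 (work commenced); D missed the 45-day window (126 days after the deed), so its recording date stands.
B is a condominium assessment lien and takes priority over every other lien.
Ordering the rest by effective date: C (Feb 28, 2017), F (Jul 11, 2017), A (Dec 6, 2017), D (Dec 7, 2017), E (Dec 19, 2017).

B, C, F, A, D, E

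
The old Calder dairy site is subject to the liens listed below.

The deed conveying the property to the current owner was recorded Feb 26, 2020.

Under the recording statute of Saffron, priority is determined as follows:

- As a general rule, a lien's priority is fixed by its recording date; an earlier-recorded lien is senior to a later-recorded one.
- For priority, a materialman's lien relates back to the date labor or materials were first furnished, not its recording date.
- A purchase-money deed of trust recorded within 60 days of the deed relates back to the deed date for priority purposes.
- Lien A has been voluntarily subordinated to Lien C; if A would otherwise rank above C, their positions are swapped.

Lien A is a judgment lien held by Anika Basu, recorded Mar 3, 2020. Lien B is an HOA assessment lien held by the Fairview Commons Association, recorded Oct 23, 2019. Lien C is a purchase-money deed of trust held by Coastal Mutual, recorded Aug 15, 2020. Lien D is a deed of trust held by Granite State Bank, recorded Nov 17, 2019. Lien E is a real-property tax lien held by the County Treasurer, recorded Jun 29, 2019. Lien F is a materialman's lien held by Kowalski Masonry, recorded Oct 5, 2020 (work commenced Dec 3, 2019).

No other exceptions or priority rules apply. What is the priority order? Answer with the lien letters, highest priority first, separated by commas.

First, effective dates: C was recorded 171 days after the deed, outside the 60-day window, so it keeps its recording date; F is treated as recorded Dec 3, 2019, the work-commencement date.
Ordering by effective date: E (Jun 29, 2019), B (Oct 23, 2019), D (Nov 17, 2019), F (Dec 3, 2019), A (Mar 3, 2020), C (Aug 15, 2020).
A is senior to C before the subordination, so the two trade places.

E, B, D, F, C, A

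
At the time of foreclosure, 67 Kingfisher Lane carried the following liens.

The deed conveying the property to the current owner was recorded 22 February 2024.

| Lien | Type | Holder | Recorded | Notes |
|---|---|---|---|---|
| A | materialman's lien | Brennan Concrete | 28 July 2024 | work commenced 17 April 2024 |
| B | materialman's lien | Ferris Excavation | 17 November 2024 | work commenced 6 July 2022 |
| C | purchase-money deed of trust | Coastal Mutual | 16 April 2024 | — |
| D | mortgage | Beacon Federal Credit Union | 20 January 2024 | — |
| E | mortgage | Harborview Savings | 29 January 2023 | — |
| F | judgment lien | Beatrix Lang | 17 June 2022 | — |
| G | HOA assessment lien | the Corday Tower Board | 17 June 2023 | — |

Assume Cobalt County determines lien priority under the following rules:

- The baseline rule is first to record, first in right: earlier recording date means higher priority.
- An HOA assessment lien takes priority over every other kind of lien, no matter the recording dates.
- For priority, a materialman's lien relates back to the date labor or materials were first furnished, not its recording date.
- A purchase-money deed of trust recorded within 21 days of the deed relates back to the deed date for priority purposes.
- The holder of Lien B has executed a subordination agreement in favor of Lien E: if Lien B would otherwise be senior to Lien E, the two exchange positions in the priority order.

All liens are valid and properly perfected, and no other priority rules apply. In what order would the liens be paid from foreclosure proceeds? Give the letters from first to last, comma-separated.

Effective dates after the stated exceptions: A relates back to 17 April 2024 (work commenced); B's effective date is 6 July 2022, when work began; C was recorded 54 days after the deed, outside the 21-day window, so it keeps its recording date.
G is an HOA assessment lien and takes priority over every other lien.
The other liens, earliest effective date first: F (17 June 2022), B (6 July 2022), E (29 January 2023), D (20 January 2024), C (16 April 2024), A (17 April 2024).
B would otherwise be senior to E, so under the subordination agreement B and E exchange positions.

G, F, E, B, D, C, A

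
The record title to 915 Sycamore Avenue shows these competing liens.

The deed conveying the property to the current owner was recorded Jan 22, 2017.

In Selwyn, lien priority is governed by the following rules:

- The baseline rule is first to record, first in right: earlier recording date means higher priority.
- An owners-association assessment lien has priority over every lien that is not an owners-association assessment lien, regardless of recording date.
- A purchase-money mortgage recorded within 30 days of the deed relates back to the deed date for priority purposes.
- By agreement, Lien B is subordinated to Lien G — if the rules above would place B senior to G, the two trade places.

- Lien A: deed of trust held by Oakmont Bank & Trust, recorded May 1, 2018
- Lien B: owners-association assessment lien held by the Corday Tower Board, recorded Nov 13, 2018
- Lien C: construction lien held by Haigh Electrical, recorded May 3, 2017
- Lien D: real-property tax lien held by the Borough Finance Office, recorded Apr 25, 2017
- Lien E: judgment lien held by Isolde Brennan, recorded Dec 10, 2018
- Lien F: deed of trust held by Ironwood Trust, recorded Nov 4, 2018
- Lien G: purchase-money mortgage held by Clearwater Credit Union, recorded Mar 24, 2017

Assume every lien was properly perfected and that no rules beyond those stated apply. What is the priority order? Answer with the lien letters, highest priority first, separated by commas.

First, effective dates: G was recorded 61 days after the deed — beyond 30 days — so no relation-back applies.
As an owners-association assessment lien, B is senior to every other lien.
Remaining liens by effective date: G (Mar 24, 2017), D (Apr 25, 2017), C (May 3, 2017), A (May 1, 2018), F (Nov 4, 2018), E (Dec 10, 2018).
The subordination applies — B was senior to G — so B and G swap.

G, B, D, C, A, F, E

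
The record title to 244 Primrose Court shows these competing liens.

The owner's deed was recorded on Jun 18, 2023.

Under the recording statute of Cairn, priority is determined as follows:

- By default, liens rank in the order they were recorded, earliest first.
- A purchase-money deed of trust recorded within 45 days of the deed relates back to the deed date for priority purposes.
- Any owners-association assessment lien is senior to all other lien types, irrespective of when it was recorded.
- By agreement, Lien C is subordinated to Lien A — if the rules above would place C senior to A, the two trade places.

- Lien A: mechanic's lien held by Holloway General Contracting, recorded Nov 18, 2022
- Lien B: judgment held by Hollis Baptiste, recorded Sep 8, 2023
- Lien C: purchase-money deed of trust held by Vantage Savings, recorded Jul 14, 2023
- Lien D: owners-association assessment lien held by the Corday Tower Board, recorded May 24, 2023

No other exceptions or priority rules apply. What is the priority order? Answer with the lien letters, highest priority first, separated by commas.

Adjusting effective dates: C was recorded within the 45-day window, so its effective date is the deed date Jun 18, 2023.
D is an owners-association assessment lien and takes priority over every other lien.
Ordering the rest by effective date: A (Nov 18, 2022), C (Jun 18, 2023), B (Sep 8, 2023).
C is already junior to A, so the subordination agreement changes nothing.

D, A, C, B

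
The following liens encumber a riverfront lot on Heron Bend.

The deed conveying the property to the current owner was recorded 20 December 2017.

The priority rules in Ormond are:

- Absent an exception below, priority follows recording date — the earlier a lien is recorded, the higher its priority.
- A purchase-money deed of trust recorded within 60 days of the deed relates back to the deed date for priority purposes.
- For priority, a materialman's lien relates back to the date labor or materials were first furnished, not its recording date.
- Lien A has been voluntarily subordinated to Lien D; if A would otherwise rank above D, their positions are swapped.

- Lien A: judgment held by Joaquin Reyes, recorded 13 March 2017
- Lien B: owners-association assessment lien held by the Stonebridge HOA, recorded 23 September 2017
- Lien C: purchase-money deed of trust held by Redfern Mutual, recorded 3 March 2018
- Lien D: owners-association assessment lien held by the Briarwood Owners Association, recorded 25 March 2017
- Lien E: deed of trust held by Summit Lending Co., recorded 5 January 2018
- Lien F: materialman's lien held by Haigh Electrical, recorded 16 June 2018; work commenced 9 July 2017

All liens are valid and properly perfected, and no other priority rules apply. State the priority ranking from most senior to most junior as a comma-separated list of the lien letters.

Adjusting effective dates: C was recorded 73 days after the deed — beyond 60 days — so no relation-back applies; F is treated as recorded 9 July 2017, the work-commencement date.
By effective date: A (13 March 2017), D (25 March 2017), F (9 July 2017), B (23 September 2017), E (5 January 2018), C (3 March 2018).
The subordination applies — A was senior to D — so A and D swap.

D, A, F, B, E, C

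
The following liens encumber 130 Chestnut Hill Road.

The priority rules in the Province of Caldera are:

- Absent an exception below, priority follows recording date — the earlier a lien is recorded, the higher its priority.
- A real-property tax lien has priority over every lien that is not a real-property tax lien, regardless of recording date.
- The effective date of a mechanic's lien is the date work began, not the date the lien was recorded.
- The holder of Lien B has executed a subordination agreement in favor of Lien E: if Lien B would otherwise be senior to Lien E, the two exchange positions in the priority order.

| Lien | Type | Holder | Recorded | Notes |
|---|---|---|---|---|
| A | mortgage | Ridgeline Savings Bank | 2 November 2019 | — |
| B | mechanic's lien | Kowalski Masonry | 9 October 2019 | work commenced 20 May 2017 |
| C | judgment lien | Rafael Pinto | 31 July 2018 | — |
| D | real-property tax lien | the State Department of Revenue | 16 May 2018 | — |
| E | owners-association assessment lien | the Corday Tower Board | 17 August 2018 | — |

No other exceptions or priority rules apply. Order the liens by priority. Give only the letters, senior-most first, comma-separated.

Effective dates after the stated exceptions: B relates back to 20 May 2017 (work commenced).
D is a real-property tax lien and takes priority over every other lien.
Remaining liens by effective date: B (20 May 2017), C (31 July 2018), E (17 August 2018), A (2 November 2019).
The subordination applies — B was senior to E — so B and E swap.

D, E, C, B, A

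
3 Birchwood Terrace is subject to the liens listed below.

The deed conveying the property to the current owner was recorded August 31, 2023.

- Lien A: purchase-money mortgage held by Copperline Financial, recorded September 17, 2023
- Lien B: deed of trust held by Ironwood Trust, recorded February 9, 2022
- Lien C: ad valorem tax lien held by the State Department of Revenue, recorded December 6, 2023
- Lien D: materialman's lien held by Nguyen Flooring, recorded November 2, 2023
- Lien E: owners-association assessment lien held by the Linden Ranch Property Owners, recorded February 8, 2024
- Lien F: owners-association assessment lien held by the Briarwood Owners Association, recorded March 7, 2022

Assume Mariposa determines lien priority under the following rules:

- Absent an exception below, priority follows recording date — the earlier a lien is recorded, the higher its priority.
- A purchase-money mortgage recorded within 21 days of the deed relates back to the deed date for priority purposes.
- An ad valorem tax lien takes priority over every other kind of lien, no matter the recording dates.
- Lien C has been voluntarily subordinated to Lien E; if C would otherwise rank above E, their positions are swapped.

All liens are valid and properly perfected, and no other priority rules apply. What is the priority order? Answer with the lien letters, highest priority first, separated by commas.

First, effective dates: A's effective date is the deed date, August 31, 2023.
C, as an ad valorem tax lien, has superpriority and ranks first.
The other liens, earliest effective date first: B (February 9, 2022), F (March 7, 2022), A (August 31, 2023), D (November 2, 2023), E (February 8, 2024).
Because C would otherwise rank above E, the subordination swaps them.

E, B, F, A, D, C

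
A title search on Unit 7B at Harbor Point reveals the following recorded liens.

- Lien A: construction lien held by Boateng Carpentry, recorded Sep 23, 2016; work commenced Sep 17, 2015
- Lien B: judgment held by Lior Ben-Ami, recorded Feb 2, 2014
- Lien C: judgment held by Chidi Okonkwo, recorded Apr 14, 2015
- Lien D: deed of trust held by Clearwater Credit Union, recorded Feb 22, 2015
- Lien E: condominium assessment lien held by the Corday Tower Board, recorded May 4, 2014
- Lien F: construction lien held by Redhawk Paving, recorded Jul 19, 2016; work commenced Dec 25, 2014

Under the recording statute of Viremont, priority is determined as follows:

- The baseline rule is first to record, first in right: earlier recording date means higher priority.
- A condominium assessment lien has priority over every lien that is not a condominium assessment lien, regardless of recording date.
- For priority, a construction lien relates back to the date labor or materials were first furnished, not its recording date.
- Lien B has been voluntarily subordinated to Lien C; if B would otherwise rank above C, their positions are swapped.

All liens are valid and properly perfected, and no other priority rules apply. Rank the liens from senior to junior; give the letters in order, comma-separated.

E, C, F, D, B, A

Effective dates: A relates back to Sep 17, 2015 (work commenced); F is treated as recorded Dec 25, 2014, the work-commencement date.
As a condominium assessment lien, E is senior to every other lien.
Ordering the rest by effective date: B (Feb 2, 2014), F (Dec 25, 2014), D (Feb 22, 2015), C (Apr 14, 2015), A (Sep 17, 2015).
Because B would otherwise rank above C, the subordination swaps them.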